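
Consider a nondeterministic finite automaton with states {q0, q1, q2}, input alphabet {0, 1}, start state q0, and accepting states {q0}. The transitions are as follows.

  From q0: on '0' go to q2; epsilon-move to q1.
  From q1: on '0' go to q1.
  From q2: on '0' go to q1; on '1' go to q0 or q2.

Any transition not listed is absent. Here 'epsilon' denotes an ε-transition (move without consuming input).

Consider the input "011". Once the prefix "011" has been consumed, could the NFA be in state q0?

Start: ε-closure({q0}) = {q0, q1}.
Read '0': q0→{q2}, q1→{q1}; now {q1, q2}.
Read '1': q1→∅, q2→{q0, q2}; union {q0, q2}; ε-closure = {q0, q1, q2}.
Read '1': q0→∅, q1→∅, q2→{q0, q2}; union {q0, q2}; ε-closure = {q0, q1, q2}.
State q0 is in {q0, q1, q2}.

Yes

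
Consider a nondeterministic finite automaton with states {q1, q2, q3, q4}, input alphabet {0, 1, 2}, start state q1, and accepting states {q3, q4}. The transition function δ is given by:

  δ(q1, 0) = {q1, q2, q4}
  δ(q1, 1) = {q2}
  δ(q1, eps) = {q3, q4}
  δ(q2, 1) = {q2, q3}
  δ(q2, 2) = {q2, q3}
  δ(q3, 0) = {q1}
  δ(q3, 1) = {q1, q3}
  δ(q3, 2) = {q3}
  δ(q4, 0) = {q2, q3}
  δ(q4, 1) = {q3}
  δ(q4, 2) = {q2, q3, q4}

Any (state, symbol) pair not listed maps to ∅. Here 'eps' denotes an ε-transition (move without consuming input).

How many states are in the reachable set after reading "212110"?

4

Start: ε-closure({q1}) = {q1, q3, q4}.
Read '2': {q1, q3, q4} → {q2, q3, q4}.
Read '1': {q2, q3, q4} → {q1, q2, q3, q4}.
Read '2': {q1, q2, q3, q4} → {q2, q3, q4}.
Read '1': {q2, q3, q4} → {q1, q2, q3, q4}.
Read '1': {q1, q2, q3, q4} → {q1, q2, q3, q4}.
Read '0': {q1, q2, q3, q4} → {q1, q2, q3, q4}.
That set has 4 states.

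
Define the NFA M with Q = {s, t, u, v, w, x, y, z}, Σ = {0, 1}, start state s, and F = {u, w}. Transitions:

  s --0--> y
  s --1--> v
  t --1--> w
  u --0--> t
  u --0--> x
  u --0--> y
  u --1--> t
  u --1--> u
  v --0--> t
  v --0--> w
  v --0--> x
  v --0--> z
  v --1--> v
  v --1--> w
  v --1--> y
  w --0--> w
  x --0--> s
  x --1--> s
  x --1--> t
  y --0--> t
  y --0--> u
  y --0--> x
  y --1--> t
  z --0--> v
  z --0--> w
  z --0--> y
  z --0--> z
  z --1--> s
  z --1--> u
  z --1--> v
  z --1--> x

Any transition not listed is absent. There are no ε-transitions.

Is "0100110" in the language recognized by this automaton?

No

Start in {s}.
Read '0': s→{y}; now {y}.
Read '1': y→{t}; now {t}.
Read '0': t→∅; now ∅.
The set is empty and remains empty for the remaining 4 symbols.
The final set ∅ contains no accepting state.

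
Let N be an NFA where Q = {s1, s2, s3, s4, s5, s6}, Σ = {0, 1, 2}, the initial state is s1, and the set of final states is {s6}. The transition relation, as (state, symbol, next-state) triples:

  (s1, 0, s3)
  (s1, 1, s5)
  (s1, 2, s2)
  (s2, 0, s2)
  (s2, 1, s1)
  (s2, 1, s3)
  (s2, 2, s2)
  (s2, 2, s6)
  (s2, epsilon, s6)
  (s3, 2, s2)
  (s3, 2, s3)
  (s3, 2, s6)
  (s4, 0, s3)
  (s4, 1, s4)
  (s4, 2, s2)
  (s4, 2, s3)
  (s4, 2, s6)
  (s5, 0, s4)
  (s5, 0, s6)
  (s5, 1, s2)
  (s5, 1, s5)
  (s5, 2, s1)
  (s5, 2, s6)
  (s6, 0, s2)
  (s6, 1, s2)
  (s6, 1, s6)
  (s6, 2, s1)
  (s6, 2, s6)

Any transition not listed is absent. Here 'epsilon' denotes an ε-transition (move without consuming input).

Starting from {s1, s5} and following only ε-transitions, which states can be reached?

{s1, s5}

Begin with {s1, s5}.
No ε-moves leave this set, so the closure equals the set itself.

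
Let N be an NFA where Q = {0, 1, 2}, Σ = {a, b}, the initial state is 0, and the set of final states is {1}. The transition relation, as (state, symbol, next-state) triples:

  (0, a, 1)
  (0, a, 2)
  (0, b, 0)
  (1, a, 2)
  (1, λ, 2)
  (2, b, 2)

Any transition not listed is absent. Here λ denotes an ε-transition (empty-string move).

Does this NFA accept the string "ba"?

Start in {0}.
Read 'b': 0→{0}; now {0}.
Read 'a': 0→{1, 2}; now {1, 2}.
The final set {1, 2} contains the accepting state 1.

Yes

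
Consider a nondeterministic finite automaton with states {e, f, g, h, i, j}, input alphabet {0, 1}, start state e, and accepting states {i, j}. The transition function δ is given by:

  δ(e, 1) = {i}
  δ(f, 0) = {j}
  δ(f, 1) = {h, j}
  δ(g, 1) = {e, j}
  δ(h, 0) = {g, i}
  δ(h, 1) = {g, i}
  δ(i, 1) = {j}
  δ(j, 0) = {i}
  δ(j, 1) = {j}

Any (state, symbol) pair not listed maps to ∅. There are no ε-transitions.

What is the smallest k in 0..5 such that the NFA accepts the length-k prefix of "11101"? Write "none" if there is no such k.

1

Start in {e}.
Read '1': e→{i}; now {i}.
None of the earlier sets intersect F, but {i} does.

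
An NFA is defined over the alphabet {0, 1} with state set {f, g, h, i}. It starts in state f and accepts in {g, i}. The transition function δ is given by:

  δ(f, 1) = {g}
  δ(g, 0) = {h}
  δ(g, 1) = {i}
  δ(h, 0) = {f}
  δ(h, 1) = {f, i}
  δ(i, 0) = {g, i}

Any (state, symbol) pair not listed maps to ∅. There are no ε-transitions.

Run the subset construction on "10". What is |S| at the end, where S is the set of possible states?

Start in {f}.
Read '1': {f} → {g}.
Read '0': {g} → {h}.
That set has 1 state.

1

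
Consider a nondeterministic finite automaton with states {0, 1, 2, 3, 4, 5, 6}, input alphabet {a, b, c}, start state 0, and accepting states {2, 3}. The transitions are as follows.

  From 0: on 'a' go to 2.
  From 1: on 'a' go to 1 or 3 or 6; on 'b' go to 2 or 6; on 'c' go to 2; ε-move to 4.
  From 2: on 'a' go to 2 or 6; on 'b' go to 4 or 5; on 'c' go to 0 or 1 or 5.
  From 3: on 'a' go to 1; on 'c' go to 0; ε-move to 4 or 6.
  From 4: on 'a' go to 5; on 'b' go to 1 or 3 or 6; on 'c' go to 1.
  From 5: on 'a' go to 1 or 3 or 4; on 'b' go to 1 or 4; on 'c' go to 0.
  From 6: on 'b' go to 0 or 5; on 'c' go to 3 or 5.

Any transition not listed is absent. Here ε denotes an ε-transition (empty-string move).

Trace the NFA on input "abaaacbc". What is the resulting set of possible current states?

Start in {0}.
Read 'a': {0} → {2}.
Read 'b': {2} → {4, 5}.
Read 'a': {4, 5} → {1, 3, 4, 5, 6}.
Read 'a': {1, 3, 4, 5, 6} → {1, 3, 4, 5, 6}.
Read 'a': {1, 3, 4, 5, 6} → {1, 3, 4, 5, 6}.
Read 'c': {1, 3, 4, 5, 6} → {0, 1, 2, 3, 4, 5, 6}.
Read 'b': {0, 1, 2, 3, 4, 5, 6} → {0, 1, 2, 3, 4, 5, 6}.
Read 'c': {0, 1, 2, 3, 4, 5, 6} → {0, 1, 2, 3, 4, 5, 6}.

{0, 1, 2, 3, 4, 5, 6}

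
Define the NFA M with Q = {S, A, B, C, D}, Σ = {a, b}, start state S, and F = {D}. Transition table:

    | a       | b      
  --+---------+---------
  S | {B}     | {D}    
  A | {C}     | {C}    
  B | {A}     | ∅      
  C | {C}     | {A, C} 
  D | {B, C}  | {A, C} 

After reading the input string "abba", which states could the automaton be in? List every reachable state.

∅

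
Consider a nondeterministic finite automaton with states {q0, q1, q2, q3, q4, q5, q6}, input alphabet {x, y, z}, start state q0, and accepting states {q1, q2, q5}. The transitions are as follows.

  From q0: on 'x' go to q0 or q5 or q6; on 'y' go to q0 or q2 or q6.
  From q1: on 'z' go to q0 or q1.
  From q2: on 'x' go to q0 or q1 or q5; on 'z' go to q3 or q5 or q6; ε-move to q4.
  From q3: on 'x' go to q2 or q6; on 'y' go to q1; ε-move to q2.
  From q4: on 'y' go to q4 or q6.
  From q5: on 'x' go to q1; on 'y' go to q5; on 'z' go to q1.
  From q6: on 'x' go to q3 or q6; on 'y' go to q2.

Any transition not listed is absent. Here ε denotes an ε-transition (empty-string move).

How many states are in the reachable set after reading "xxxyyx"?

Start in {q0}.
Read 'x': q0→{q0, q5, q6}; now {q0, q5, q6}.
Read 'x': q0→{q0, q5, q6}, q5→{q1}, q6→{q3, q6}; union {q0, q1, q3, q5, q6}; ε-closure = {q0, q1, q2, q3, q4, q5, q6}.
Read 'x': q0→{q0, q5, q6}, q1→∅, q2→{q0, q1, q5}, q3→{q2, q6}, q4→∅, q5→{q1}, q6→{q3, q6}; union {q0, q1, q2, q3, q5, q6}; ε-closure = {q0, q1, q2, q3, q4, q5, q6}.
Read 'y': q0→{q0, q2, q6}, q1→∅, q2→∅, q3→{q1}, q4→{q4, q6}, q5→{q5}, q6→{q2}; now {q0, q1, q2, q4, q5, q6}.
Read 'y': q0→{q0, q2, q6}, q1→∅, q2→∅, q4→{q4, q6}, q5→{q5}, q6→{q2}; now {q0, q2, q4, q5, q6}.
Read 'x': q0→{q0, q5, q6}, q2→{q0, q1, q5}, q4→∅, q5→{q1}, q6→{q3, q6}; union {q0, q1, q3, q5, q6}; ε-closure = {q0, q1, q2, q3, q4, q5, q6}.
That set has 7 states.

7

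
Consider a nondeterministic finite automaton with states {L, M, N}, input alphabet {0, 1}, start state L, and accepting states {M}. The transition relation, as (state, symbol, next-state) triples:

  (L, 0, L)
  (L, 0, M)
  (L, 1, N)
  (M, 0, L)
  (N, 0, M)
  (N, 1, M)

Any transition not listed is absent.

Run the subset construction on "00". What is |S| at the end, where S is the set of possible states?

Start in {L}.
Read '0': L→{L, M}; now {L, M}.
Read '0': L→{L, M}, M→{L}; now {L, M}.
That set has 2 states.

2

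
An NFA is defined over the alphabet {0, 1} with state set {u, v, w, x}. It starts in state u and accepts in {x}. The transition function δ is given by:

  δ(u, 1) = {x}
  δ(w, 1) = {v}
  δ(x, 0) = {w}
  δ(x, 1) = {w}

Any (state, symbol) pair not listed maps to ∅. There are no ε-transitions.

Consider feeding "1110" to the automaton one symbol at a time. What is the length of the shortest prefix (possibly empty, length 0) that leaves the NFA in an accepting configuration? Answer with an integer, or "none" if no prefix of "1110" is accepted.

Start in {u}.
Read '1': u→{x}; now {x}.
None of the earlier sets intersect F, but {x} does.

1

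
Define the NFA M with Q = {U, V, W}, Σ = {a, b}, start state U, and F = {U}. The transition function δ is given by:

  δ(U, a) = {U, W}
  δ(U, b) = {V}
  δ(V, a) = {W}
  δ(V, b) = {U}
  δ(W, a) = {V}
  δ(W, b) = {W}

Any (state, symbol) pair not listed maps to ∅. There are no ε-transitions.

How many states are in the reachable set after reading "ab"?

Start in {U}.
Read 'a': {U} → {U, W}.
Read 'b': {U, W} → {V, W}.
That set has 2 states.

2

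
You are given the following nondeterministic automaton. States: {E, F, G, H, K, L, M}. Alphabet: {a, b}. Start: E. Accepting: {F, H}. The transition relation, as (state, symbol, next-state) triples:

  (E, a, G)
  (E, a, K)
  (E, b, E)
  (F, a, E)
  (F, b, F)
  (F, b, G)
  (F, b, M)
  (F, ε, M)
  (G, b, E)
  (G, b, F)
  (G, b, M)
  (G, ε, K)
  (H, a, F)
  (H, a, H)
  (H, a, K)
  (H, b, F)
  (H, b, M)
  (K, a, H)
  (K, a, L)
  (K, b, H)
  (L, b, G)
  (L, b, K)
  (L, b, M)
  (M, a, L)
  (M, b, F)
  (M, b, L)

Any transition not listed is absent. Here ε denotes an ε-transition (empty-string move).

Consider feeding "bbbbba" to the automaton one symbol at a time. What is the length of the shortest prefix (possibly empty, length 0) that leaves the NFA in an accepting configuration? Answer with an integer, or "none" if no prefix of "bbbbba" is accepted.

Start in {E}.
Read 'b': E→{E}; now {E}.
Read 'b': E→{E}; now {E}.
Read 'b': E→{E}; now {E}.
Read 'b': E→{E}; now {E}.
Read 'b': E→{E}; now {E}.
Read 'a': E→{G, K}; now {G, K}.
No reachable set along the way intersects F.

none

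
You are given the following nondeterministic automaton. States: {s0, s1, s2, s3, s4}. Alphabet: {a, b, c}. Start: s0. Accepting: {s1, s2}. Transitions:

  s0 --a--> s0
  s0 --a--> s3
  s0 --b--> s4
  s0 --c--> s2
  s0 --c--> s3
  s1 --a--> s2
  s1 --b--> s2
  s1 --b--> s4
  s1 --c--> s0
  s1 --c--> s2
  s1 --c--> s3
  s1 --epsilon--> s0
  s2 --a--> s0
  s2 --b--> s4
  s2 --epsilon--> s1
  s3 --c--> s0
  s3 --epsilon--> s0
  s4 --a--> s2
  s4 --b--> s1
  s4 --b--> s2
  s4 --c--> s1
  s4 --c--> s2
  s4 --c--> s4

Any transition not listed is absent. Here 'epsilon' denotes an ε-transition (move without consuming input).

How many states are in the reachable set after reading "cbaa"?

4

Start in {s0}.
Read 'c': {s0} → {s0, s1, s2, s3}.
Read 'b': {s0, s1, s2, s3} → {s0, s1, s2, s4}.
Read 'a': {s0, s1, s2, s4} → {s0, s1, s2, s3}.
Read 'a': {s0, s1, s2, s3} → {s0, s1, s2, s3}.
That set has 4 states.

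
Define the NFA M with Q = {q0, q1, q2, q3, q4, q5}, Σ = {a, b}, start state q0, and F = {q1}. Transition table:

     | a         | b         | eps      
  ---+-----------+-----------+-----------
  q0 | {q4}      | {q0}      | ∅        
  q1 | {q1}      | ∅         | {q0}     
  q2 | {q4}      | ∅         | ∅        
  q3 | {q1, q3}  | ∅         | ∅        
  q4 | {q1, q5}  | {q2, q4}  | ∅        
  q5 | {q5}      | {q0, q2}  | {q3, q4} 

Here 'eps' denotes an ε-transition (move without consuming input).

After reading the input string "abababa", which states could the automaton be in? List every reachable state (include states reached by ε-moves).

{q0, q1, q3, q4, q5}

Start in {q0}.
Read 'a': {q0} → {q4}.
Read 'b': {q4} → {q2, q4}.
Read 'a': {q2, q4} → {q0, q1, q3, q4, q5}.
Read 'b': {q0, q1, q3, q4, q5} → {q0, q2, q4}.
Read 'a': {q0, q2, q4} → {q0, q1, q3, q4, q5}.
Read 'b': {q0, q1, q3, q4, q5} → {q0, q2, q4}.
Read 'a': {q0, q2, q4} → {q0, q1, q3, q4, q5}.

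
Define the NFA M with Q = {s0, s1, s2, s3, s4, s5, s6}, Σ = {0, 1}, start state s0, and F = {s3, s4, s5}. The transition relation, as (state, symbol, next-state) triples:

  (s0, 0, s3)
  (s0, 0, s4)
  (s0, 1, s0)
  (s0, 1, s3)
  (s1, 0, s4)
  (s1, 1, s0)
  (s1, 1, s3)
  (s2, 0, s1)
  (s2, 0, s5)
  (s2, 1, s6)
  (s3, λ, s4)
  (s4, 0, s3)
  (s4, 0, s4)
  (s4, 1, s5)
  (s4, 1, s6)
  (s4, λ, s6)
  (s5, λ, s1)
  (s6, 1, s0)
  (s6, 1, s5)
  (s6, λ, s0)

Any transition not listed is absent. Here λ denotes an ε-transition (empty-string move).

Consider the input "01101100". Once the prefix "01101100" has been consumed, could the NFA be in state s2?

No

Start in {s0}.
Read '0': {s0} → {s0, s3, s4, s6}.
Read '1': {s0, s3, s4, s6} → {s0, s1, s3, s4, s5, s6}.
Read '1': {s0, s1, s3, s4, s5, s6} → {s0, s1, s3, s4, s5, s6}.
Read '0': {s0, s1, s3, s4, s5, s6} → {s0, s3, s4, s6}.
Read '1': {s0, s3, s4, s6} → {s0, s1, s3, s4, s5, s6}.
Read '1': {s0, s1, s3, s4, s5, s6} → {s0, s1, s3, s4, s5, s6}.
Read '0': {s0, s1, s3, s4, s5, s6} → {s0, s3, s4, s6}.
Read '0': {s0, s3, s4, s6} → {s0, s3, s4, s6}.
State s2 is not in {s0, s3, s4, s6}.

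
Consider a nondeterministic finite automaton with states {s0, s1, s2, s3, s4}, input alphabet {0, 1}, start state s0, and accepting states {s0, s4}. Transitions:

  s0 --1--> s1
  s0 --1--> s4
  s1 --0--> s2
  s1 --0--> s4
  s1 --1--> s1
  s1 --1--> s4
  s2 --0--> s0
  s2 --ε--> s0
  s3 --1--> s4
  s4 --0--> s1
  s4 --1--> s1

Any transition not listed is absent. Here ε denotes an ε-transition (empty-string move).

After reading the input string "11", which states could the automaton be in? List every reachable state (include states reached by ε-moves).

Start in {s0}.
Read '1': {s0} → {s1, s4}.
Read '1': {s1, s4} → {s1, s4}.

{s1, s4}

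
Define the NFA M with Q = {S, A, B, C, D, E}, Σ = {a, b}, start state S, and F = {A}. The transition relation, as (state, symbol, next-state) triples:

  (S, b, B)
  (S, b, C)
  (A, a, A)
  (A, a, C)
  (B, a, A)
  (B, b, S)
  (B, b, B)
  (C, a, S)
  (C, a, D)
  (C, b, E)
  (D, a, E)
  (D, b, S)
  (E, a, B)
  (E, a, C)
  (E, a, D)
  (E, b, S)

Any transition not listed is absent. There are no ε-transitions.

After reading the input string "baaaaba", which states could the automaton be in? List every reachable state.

{S, A, B, C, D}

Start in {S}.
Read 'b': {S} → {B, C}.
Read 'a': {B, C} → {S, A, D}.
Read 'a': {S, A, D} → {A, C, E}.
Read 'a': {A, C, E} → {S, A, B, C, D}.
Read 'a': {S, A, B, C, D} → {S, A, C, D, E}.
Read 'b': {S, A, C, D, E} → {S, B, C, E}.
Read 'a': {S, B, C, E} → {S, A, B, C, D}.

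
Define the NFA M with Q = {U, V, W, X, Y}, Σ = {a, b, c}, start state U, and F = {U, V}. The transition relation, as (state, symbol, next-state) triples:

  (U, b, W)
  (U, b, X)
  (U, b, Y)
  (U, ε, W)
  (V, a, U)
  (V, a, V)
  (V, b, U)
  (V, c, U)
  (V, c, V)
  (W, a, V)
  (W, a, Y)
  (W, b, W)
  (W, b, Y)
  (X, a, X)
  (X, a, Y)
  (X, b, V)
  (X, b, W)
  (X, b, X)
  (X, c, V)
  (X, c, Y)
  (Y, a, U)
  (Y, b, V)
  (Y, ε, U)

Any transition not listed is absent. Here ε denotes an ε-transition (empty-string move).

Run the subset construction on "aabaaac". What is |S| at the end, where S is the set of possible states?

4

Start: ε-closure({U}) = {U, W}.
Read 'a': {U, W} → {U, V, W, Y}.
Read 'a': {U, V, W, Y} → {U, V, W, Y}.
Read 'b': {U, V, W, Y} → {U, V, W, X, Y}.
Read 'a': {U, V, W, X, Y} → {U, V, W, X, Y}.
Read 'a': {U, V, W, X, Y} → {U, V, W, X, Y}.
Read 'a': {U, V, W, X, Y} → {U, V, W, X, Y}.
Read 'c': {U, V, W, X, Y} → {U, V, W, Y}.
That set has 4 states.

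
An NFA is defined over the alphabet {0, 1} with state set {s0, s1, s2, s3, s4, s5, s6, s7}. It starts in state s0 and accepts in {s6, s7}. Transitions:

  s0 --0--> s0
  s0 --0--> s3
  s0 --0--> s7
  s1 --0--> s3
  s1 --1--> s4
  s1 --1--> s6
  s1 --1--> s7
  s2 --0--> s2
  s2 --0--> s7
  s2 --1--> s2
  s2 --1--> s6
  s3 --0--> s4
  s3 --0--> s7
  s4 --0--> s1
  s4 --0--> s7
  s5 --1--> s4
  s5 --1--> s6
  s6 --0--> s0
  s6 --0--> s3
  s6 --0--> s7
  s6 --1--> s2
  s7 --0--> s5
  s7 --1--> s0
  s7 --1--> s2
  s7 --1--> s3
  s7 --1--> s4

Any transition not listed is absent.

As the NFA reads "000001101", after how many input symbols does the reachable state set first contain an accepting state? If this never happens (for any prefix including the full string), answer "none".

1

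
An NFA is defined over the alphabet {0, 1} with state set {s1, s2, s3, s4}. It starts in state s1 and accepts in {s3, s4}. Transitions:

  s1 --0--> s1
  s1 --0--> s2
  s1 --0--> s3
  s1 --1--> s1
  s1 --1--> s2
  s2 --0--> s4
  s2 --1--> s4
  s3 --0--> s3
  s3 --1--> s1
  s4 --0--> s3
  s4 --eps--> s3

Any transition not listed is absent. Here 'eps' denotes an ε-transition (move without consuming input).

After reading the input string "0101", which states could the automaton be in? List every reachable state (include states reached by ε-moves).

{s1, s2, s3, s4}

Start in {s1}.
Read '0': {s1} → {s1, s2, s3}.
Read '1': {s1, s2, s3} → {s1, s2, s3, s4}.
Read '0': {s1, s2, s3, s4} → {s1, s2, s3, s4}.
Read '1': {s1, s2, s3, s4} → {s1, s2, s3, s4}.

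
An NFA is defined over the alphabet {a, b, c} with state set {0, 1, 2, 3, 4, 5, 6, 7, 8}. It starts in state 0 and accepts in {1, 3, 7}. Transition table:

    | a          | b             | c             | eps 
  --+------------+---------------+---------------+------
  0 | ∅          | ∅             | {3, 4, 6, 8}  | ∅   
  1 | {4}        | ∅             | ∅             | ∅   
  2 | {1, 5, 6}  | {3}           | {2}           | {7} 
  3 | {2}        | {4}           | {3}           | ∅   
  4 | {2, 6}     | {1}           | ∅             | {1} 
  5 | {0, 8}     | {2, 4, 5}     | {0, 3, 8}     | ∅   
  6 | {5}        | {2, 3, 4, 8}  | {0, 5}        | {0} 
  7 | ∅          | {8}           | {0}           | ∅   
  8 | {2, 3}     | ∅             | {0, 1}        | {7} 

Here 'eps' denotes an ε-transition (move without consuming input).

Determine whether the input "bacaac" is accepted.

Start in {0}.
Read 'b': {0} → ∅.
The set is empty and remains empty for the remaining 5 symbols.
The final set ∅ contains no accepting state.

No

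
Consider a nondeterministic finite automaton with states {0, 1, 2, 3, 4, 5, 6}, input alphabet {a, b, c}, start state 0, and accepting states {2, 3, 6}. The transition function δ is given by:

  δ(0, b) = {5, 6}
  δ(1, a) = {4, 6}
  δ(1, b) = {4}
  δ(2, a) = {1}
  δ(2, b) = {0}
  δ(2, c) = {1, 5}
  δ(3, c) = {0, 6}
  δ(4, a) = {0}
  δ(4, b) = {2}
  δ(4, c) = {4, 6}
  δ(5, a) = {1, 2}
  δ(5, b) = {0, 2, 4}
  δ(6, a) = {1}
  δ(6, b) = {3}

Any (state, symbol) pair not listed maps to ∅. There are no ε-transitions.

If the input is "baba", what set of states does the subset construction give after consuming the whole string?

Start in {0}.
Read 'b': {0} → {5, 6}.
Read 'a': {5, 6} → {1, 2}.
Read 'b': {1, 2} → {0, 4}.
Read 'a': {0, 4} → {0}.

{0}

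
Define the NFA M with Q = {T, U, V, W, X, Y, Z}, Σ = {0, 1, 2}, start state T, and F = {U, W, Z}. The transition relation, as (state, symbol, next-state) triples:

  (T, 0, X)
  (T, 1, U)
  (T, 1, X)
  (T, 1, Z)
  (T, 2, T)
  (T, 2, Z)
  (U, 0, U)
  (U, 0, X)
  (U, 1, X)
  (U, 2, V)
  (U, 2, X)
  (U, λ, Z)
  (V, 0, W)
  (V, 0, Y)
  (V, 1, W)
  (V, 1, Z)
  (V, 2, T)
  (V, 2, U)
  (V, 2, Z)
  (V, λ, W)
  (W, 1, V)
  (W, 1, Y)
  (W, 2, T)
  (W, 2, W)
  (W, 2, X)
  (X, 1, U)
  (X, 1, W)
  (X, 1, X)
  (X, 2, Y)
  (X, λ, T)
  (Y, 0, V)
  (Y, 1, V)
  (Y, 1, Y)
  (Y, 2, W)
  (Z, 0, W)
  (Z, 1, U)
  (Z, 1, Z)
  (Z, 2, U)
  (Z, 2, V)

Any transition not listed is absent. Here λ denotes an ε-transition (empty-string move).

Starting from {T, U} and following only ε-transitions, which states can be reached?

Begin with {T, U}.
ε-move U → Z; add Z.

{T, U, Z}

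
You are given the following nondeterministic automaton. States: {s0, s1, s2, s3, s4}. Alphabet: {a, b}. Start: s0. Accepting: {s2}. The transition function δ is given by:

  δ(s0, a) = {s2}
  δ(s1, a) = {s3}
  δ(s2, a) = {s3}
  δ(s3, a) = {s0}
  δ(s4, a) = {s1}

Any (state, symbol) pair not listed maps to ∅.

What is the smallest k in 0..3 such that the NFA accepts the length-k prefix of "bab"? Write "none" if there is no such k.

none

Start in {s0}.
Read 'b': {s0} → ∅.
The set is empty and remains empty for the remaining 2 symbols.
No reachable set along the way intersects F.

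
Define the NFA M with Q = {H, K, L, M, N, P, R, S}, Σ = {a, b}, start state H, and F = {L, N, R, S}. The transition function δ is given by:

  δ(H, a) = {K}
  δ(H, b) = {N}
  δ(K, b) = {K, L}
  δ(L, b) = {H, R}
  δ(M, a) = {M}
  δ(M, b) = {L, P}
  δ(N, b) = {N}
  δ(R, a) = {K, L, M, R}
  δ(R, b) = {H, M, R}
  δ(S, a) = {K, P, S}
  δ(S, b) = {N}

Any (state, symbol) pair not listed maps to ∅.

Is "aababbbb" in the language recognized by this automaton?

Start in {H}.
Read 'a': H→{K}; now {K}.
Read 'a': K→∅; now ∅.
The set is empty and remains empty for the remaining 6 symbols.
The final set ∅ contains no accepting state.

No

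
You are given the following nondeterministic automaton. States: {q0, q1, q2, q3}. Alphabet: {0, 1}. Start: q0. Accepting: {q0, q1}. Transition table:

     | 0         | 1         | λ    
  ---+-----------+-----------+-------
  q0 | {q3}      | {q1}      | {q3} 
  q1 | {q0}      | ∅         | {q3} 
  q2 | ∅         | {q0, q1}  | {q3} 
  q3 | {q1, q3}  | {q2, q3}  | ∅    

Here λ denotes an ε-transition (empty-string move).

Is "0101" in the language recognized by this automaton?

No

Start: ε-closure({q0}) = {q0, q3}.
Read '0': {q0, q3} → {q1, q3}.
Read '1': {q1, q3} → {q2, q3}.
Read '0': {q2, q3} → {q1, q3}.
Read '1': {q1, q3} → {q2, q3}.
The final set {q2, q3} contains no accepting state.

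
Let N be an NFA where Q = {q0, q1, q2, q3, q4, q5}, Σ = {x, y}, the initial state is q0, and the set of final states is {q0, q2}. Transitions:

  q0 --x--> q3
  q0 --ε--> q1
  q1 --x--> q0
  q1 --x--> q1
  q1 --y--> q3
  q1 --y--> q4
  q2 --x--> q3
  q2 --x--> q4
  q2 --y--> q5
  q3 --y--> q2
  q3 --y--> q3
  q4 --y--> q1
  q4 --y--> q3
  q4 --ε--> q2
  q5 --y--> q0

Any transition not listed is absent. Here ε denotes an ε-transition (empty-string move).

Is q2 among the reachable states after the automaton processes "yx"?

Yes

Start: ε-closure({q0}) = {q0, q1}.
Read 'y': q0→∅, q1→{q3, q4}; union {q3, q4}; ε-closure = {q2, q3, q4}.
Read 'x': q2→{q3, q4}, q3→∅, q4→∅; union {q3, q4}; ε-closure = {q2, q3, q4}.
State q2 is in {q2, q3, q4}.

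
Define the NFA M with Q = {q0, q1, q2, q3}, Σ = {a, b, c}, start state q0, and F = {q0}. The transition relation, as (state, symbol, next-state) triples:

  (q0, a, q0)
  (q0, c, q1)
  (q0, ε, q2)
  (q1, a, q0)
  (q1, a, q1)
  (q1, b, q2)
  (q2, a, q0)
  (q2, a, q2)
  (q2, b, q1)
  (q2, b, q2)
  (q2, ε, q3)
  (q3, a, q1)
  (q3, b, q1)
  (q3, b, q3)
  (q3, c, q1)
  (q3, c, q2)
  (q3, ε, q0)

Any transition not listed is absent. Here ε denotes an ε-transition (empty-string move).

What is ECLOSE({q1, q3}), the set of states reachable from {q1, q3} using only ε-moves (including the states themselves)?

{q0, q1, q2, q3}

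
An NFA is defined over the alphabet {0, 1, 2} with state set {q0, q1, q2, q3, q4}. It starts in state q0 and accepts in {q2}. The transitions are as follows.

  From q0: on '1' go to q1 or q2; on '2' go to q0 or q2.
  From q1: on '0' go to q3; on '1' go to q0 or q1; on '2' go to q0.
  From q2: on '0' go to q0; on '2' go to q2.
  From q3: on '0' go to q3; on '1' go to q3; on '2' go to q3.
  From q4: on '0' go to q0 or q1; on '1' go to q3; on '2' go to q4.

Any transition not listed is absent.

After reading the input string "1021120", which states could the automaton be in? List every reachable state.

{q0, q3}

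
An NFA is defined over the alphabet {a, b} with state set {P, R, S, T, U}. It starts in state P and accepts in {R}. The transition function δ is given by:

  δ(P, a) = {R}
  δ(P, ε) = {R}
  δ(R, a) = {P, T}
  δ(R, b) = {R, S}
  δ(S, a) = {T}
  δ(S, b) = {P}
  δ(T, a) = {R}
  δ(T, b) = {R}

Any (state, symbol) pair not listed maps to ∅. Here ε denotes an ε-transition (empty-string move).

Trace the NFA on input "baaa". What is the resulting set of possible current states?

{P, R, T}

Start: ε-closure({P}) = {P, R}.
Read 'b': {P, R} → {R, S}.
Read 'a': {R, S} → {P, R, T}.
Read 'a': {P, R, T} → {P, R, T}.
Read 'a': {P, R, T} → {P, R, T}.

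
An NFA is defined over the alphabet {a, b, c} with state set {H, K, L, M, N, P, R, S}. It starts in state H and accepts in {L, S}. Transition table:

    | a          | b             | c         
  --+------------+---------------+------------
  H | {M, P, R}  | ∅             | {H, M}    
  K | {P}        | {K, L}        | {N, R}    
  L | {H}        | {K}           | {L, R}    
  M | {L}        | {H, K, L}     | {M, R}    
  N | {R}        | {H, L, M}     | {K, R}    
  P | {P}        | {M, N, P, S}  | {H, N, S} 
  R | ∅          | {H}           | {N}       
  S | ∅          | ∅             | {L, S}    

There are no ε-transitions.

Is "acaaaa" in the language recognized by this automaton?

Start in {H}.
Read 'a': {H} → {M, P, R}.
Read 'c': {M, P, R} → {H, M, N, R, S}.
Read 'a': {H, M, N, R, S} → {L, M, P, R}.
Read 'a': {L, M, P, R} → {H, L, P}.
Read 'a': {H, L, P} → {H, M, P, R}.
Read 'a': {H, M, P, R} → {L, M, P, R}.
The final set {L, M, P, R} contains the accepting state L.

Yes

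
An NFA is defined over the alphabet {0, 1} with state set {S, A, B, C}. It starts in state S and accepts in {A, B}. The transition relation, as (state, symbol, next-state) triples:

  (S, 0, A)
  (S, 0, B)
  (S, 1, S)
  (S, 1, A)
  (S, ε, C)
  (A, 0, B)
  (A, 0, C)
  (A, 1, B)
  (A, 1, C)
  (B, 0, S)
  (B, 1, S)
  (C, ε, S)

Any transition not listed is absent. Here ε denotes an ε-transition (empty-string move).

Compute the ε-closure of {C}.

Begin with {C}.
ε-move C → S; add S.

{S, C}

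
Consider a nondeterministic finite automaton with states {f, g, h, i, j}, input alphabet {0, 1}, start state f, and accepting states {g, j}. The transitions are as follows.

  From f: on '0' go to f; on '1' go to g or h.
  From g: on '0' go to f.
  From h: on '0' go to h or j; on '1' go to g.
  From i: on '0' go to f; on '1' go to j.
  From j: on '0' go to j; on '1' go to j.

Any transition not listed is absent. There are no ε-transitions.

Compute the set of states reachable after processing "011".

Start in {f}.
Read '0': f→{f}; now {f}.
Read '1': f→{g, h}; now {g, h}.
Read '1': g→∅, h→{g}; now {g}.

{g}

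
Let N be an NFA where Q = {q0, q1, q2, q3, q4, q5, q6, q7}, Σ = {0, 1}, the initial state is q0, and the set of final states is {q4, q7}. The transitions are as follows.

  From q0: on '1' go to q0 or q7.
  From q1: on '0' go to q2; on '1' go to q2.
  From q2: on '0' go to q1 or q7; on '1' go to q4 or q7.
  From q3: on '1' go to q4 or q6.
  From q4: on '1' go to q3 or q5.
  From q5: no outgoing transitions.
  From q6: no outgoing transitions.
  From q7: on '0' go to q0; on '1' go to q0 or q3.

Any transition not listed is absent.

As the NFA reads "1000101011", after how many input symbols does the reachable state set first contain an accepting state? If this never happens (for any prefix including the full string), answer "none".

1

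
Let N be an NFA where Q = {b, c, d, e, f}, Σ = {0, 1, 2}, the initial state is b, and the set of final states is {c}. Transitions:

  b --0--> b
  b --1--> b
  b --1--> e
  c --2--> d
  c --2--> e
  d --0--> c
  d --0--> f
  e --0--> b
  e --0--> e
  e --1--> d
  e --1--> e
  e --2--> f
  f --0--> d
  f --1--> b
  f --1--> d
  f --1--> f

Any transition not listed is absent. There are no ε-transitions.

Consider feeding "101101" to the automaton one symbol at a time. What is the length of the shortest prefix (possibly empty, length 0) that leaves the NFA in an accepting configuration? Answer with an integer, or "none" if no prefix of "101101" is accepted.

Start in {b}.
Read '1': b→{b, e}; now {b, e}.
Read '0': b→{b}, e→{b, e}; now {b, e}.
Read '1': b→{b, e}, e→{d, e}; now {b, d, e}.
Read '1': b→{b, e}, d→∅, e→{d, e}; now {b, d, e}.
Read '0': b→{b}, d→{c, f}, e→{b, e}; now {b, c, e, f}.
None of the earlier sets intersect F, but {b, c, e, f} does.

5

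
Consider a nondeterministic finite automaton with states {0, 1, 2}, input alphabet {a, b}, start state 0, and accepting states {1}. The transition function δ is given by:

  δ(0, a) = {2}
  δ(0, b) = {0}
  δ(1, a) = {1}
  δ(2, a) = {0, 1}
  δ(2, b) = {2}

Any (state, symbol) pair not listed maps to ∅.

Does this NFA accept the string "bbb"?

Start in {0}.
Read 'b': 0→{0}; now {0}.
Read 'b': 0→{0}; now {0}.
Read 'b': 0→{0}; now {0}.
The final set {0} contains no accepting state.

No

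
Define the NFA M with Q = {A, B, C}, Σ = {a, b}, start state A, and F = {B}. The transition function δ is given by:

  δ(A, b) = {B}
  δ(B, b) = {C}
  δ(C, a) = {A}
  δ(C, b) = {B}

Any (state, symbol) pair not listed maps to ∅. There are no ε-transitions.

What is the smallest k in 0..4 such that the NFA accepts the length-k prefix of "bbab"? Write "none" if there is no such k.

Start in {A}.
Read 'b': {A} → {B}.
None of the earlier sets intersect F, but {B} does.

1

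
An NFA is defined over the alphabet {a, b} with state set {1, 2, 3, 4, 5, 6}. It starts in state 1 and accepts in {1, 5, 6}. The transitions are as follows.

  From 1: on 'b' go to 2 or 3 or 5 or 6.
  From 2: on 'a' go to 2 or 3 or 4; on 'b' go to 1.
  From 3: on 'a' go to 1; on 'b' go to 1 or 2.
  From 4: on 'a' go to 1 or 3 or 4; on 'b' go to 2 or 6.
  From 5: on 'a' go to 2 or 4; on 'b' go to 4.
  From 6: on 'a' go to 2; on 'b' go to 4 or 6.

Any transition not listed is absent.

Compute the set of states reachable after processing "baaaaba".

Start in {1}.
Read 'b': {1} → {2, 3, 5, 6}.
Read 'a': {2, 3, 5, 6} → {1, 2, 3, 4}.
Read 'a': {1, 2, 3, 4} → {1, 2, 3, 4}.
Read 'a': {1, 2, 3, 4} → {1, 2, 3, 4}.
Read 'a': {1, 2, 3, 4} → {1, 2, 3, 4}.
Read 'b': {1, 2, 3, 4} → {1, 2, 3, 5, 6}.
Read 'a': {1, 2, 3, 5, 6} → {1, 2, 3, 4}.

{1, 2, 3, 4}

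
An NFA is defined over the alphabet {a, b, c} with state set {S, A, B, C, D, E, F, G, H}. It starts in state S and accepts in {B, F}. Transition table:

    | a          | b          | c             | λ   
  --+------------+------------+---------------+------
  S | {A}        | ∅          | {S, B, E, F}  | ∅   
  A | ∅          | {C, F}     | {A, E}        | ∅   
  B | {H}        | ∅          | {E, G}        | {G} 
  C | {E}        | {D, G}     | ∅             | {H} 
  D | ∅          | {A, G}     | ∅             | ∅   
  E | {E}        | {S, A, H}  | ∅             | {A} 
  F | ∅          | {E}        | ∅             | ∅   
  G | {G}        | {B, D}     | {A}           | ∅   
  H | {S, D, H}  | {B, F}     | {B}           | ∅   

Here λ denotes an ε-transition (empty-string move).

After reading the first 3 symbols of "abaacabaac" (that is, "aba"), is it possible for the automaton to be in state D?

Start in {S}.
Read 'a': {S} → {A}.
Read 'b': {A} → {C, F, H}.
Read 'a': {C, F, H} → {S, A, D, E, H}.
State D is in {S, A, D, E, H}.

Yes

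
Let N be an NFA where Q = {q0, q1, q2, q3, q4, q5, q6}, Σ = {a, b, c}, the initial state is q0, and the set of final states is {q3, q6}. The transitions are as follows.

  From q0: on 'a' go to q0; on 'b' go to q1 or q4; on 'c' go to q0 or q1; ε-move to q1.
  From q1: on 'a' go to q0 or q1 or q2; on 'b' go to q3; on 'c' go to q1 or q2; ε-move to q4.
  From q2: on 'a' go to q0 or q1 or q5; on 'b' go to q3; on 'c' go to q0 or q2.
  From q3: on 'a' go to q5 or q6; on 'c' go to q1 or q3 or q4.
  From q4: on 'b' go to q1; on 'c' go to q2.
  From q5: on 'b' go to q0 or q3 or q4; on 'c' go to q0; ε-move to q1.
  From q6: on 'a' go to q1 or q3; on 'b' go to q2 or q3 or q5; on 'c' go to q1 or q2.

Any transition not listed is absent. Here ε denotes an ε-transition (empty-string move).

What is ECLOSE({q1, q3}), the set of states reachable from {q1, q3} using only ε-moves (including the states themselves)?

{q1, q3, q4}

Begin with {q1, q3}.
ε-move q1 → q4; add q4.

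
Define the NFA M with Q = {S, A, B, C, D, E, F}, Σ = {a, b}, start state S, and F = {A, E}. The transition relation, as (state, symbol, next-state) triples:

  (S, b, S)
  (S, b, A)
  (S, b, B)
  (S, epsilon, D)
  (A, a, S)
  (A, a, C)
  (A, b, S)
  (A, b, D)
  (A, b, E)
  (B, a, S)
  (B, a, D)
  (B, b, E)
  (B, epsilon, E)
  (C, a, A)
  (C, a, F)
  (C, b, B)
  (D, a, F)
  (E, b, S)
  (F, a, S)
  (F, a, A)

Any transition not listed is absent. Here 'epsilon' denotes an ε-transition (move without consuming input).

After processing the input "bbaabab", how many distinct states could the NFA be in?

5

Start: ε-closure({S}) = {S, D}.
Read 'b': S→{S, A, B}, D→∅; union {S, A, B}; ε-closure = {S, A, B, D, E}.
Read 'b': S→{S, A, B}, A→{S, D, E}, B→{E}, D→∅, E→{S}; now {S, A, B, D, E}.
Read 'a': S→∅, A→{S, C}, B→{S, D}, D→{F}, E→∅; now {S, C, D, F}.
Read 'a': S→∅, C→{A, F}, D→{F}, F→{S, A}; union {S, A, F}; ε-closure = {S, A, D, F}.
Read 'b': S→{S, A, B}, A→{S, D, E}, D→∅, F→∅; now {S, A, B, D, E}.
Read 'a': S→∅, A→{S, C}, B→{S, D}, D→{F}, E→∅; now {S, C, D, F}.
Read 'b': S→{S, A, B}, C→{B}, D→∅, F→∅; union {S, A, B}; ε-closure = {S, A, B, D, E}.
That set has 5 states.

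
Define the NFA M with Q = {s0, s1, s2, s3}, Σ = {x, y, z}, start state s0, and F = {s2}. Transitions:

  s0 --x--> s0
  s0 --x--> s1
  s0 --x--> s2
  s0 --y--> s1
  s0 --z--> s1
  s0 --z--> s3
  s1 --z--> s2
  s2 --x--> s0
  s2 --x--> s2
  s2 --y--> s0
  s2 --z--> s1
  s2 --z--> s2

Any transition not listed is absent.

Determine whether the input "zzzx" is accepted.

Start in {s0}.
Read 'z': {s0} → {s1, s3}.
Read 'z': {s1, s3} → {s2}.
Read 'z': {s2} → {s1, s2}.
Read 'x': {s1, s2} → {s0, s2}.
The final set {s0, s2} contains the accepting state s2.

Yes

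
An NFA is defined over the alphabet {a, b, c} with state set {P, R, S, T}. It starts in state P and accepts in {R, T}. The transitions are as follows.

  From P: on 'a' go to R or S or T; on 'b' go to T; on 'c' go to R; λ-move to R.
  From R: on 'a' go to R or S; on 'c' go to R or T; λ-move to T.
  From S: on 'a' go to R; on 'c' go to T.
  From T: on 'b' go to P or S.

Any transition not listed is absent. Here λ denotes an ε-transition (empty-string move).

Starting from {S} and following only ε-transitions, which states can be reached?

Begin with {S}.
No ε-moves leave this set, so the closure equals the set itself.

{S}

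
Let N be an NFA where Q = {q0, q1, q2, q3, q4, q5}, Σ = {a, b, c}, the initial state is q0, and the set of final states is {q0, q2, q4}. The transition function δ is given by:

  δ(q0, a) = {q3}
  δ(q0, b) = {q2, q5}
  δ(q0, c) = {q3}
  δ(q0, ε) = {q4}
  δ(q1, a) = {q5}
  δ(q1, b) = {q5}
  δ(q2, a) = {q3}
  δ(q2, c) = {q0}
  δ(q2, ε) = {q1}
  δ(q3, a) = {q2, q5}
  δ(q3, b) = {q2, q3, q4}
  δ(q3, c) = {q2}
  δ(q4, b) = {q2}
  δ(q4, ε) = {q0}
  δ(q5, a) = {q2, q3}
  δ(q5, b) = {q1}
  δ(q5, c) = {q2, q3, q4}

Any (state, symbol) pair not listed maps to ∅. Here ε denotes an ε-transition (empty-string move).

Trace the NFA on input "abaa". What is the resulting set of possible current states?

Start: ε-closure({q0}) = {q0, q4}.
Read 'a': {q0, q4} → {q3}.
Read 'b': {q3} → {q0, q1, q2, q3, q4}.
Read 'a': {q0, q1, q2, q3, q4} → {q1, q2, q3, q5}.
Read 'a': {q1, q2, q3, q5} → {q1, q2, q3, q5}.

{q1, q2, q3, q5}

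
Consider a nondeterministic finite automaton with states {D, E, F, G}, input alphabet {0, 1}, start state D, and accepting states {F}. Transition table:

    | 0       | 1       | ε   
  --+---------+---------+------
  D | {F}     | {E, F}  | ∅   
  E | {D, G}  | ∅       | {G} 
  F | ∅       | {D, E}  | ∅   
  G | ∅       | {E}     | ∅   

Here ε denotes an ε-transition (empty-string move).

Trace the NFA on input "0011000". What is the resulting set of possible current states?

Start in {D}.
Read '0': D→{F}; now {F}.
Read '0': F→∅; now ∅.
The set is empty and remains empty for the remaining 5 symbols.

∅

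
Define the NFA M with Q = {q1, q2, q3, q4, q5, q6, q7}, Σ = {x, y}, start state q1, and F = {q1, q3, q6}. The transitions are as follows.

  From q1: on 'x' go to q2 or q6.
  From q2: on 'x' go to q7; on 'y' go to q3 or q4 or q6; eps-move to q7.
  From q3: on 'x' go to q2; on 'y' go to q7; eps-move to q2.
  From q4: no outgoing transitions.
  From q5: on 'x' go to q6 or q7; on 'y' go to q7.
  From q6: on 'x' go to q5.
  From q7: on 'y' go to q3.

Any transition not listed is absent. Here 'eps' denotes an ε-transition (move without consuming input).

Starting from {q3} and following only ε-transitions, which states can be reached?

{q2, q3, q7}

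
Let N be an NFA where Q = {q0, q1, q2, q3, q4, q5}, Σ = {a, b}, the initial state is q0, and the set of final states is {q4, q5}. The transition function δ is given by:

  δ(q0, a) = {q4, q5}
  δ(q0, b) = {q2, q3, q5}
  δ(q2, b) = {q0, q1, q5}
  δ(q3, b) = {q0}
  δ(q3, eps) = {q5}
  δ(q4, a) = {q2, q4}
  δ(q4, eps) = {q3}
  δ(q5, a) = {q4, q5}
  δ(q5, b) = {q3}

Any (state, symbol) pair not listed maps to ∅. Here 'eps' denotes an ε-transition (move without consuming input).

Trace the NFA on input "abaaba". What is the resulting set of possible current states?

{q3, q4, q5}

Start in {q0}.
Read 'a': q0→{q4, q5}; union {q4, q5}; ε-closure = {q3, q4, q5}.
Read 'b': q3→{q0}, q4→∅, q5→{q3}; union {q0, q3}; ε-closure = {q0, q3, q5}.
Read 'a': q0→{q4, q5}, q3→∅, q5→{q4, q5}; union {q4, q5}; ε-closure = {q3, q4, q5}.
Read 'a': q3→∅, q4→{q2, q4}, q5→{q4, q5}; union {q2, q4, q5}; ε-closure = {q2, q3, q4, q5}.
Read 'b': q2→{q0, q1, q5}, q3→{q0}, q4→∅, q5→{q3}; now {q0, q1, q3, q5}.
Read 'a': q0→{q4, q5}, q1→∅, q3→∅, q5→{q4, q5}; union {q4, q5}; ε-closure = {q3, q4, q5}.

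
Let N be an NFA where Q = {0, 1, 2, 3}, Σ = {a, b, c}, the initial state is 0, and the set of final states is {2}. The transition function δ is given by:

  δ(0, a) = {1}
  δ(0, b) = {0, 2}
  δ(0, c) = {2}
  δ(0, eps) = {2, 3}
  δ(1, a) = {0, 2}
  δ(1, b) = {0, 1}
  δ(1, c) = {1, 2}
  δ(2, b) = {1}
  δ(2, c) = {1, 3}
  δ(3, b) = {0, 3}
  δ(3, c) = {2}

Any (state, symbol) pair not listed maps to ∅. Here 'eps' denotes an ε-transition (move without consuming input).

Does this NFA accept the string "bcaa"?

Start: ε-closure({0}) = {0, 2, 3}.
Read 'b': 0→{0, 2}, 2→{1}, 3→{0, 3}; now {0, 1, 2, 3}.
Read 'c': 0→{2}, 1→{1, 2}, 2→{1, 3}, 3→{2}; now {1, 2, 3}.
Read 'a': 1→{0, 2}, 2→∅, 3→∅; union {0, 2}; ε-closure = {0, 2, 3}.
Read 'a': 0→{1}, 2→∅, 3→∅; now {1}.
The final set {1} contains no accepting state.

No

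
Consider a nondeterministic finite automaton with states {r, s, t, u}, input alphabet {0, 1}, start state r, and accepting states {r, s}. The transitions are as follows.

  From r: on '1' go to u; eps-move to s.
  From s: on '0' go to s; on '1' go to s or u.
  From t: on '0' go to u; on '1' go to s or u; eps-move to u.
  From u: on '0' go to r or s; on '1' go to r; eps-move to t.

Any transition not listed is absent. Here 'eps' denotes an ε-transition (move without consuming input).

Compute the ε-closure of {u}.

{t, u}

Begin with {u}.
ε-move u → t; add t.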